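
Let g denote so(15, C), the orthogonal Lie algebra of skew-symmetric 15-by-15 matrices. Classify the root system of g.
This is so(15) with 15 odd, which has dimension 15(15-1)/2 = 105 and rank (15-1)/2 = 7. In the classification of classical Lie algebras, the orthogonal algebra so(2n+1) in an odd number of variables has type B_n; here n = 7, so the Dynkin diagram is a chain of 7 nodes with a double edge at one end; the terminal node there is the unique short simple root (B_7). Hence the type is B_7.

B7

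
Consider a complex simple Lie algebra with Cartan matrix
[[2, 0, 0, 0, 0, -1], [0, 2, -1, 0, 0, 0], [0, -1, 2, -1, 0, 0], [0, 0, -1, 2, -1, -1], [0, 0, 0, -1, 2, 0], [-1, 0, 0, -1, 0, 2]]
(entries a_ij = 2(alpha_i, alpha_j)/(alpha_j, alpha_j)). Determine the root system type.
E_6

The matrix has rank 6 with 2's on the diagonal. Reading the off-diagonal entries as Dynkin edges (a single edge where a_ij = a_ji = -1; a double or triple edge where a_ij * a_ji = 2 or 3), the diagram is a chain of 5 nodes with one extra node attached to the third node from one end (E_6). One simple-root ordering that puts it in standard form is (alpha_1, alpha_5, alpha_6, alpha_4, alpha_3, alpha_2). So the algebra is type E_6.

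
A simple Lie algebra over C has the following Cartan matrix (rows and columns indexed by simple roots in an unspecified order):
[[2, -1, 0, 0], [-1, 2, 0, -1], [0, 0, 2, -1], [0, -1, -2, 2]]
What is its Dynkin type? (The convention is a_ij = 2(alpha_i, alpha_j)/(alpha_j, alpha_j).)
The matrix has rank 4 with 2's on the diagonal. Reading the off-diagonal entries as Dynkin edges (a single edge where a_ij = a_ji = -1; a double or triple edge where a_ij * a_ji = 2 or 3), the diagram is a chain of 4 nodes with a double edge at one end; the terminal node there is the unique short simple root (B_4). One simple-root ordering that puts it in standard form is (alpha_1, alpha_2, alpha_4, alpha_3). So the algebra is type B_4, i.e. so(9).

type B_4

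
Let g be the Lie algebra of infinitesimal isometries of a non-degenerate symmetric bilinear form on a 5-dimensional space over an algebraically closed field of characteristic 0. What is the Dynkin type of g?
B2

This is so(5) with 5 odd, which has dimension 5(5-1)/2 = 10 and rank (5-1)/2 = 2. In the classification of classical Lie algebras, the orthogonal algebra so(2n+1) in an odd number of variables has type B_n; here n = 2, so the Dynkin diagram is a chain of 2 nodes with a double edge at one end; the terminal node there is the unique short simple root (B_2). Hence the type is B_2.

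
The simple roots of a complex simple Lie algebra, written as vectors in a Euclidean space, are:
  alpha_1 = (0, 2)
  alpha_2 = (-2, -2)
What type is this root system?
B2

Compute the Cartan integers a_ij = 2(alpha_i, alpha_j)/(alpha_j, alpha_j); the resulting 2x2 Cartan matrix is
[[2, -1], [-2, 2]].
The roots have two lengths (squared-length ratio 2:1); the short ones are alpha_{1}. The associated Dynkin diagram is a chain of 2 nodes with a double edge at one end; the terminal node there is the unique short simple root (B_2), so the type is B_2 (the algebra so(5)).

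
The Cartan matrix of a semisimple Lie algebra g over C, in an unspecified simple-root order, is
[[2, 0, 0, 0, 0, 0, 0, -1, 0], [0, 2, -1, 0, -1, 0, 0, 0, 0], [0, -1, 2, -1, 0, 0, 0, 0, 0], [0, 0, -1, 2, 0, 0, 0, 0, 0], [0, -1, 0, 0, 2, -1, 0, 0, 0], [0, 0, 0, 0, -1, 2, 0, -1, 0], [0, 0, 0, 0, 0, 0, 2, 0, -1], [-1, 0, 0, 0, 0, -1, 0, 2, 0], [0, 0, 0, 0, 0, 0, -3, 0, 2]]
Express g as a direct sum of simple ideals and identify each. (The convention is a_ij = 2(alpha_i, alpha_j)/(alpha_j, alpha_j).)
A_7 ⊕ G_2

The diagram associated to this matrix has two connected components: the simple roots {alpha_1, alpha_2, alpha_3, alpha_4, alpha_5, alpha_6, alpha_8} form a chain of 7 nodes with single edges (A_7), and {alpha_7, alpha_9} form two nodes joined by a triple edge (G_2). A semisimple Lie algebra decomposes uniquely as the direct sum of simple ideals, one per connected component of its Dynkin diagram, so g ≅ A_7 ⊕ G_2 (dimension 63 + 14 = 77).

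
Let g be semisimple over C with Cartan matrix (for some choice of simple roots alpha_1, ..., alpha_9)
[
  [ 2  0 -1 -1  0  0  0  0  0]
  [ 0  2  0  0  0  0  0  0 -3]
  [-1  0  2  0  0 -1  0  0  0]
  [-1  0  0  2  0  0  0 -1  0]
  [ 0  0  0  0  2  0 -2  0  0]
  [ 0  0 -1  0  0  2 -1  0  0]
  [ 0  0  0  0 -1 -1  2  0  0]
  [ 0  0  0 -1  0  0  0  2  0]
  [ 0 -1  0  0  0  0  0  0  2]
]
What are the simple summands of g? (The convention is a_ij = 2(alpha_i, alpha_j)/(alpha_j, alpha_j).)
C_7 (sp(14)) ⊕ G_2

The diagram associated to this matrix has two connected components: the simple roots {alpha_1, alpha_3, alpha_4, alpha_5, alpha_6, alpha_7, alpha_8} form a chain of 7 nodes with a double edge at one end; the terminal node there is the unique long simple root (C_7), and {alpha_2, alpha_9} form two nodes joined by a triple edge (G_2). A semisimple Lie algebra decomposes uniquely as the direct sum of simple ideals, one per connected component of its Dynkin diagram, so g ≅ C_7 ⊕ G_2 (dimension 105 + 14 = 119).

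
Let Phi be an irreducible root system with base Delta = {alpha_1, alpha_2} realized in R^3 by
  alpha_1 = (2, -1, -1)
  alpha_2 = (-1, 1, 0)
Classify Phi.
G2

Compute the Cartan integers a_ij = 2(alpha_i, alpha_j)/(alpha_j, alpha_j); the resulting 2x2 Cartan matrix is
[[2, -3], [-1, 2]].
The roots have two lengths (squared-length ratio 3:1); the short ones are alpha_{2}. The associated Dynkin diagram is two nodes joined by a triple edge (G_2), so the type is G_2.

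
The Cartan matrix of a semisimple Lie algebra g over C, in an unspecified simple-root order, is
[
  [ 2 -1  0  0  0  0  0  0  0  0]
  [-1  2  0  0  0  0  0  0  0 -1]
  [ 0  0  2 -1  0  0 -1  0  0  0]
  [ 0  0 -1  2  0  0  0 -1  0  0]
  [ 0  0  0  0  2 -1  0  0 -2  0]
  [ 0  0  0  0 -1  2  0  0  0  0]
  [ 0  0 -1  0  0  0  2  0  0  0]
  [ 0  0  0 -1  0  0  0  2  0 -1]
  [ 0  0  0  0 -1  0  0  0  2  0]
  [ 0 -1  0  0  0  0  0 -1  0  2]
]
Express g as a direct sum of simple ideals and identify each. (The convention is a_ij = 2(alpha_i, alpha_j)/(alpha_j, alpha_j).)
A7 + B3

The diagram associated to this matrix has two connected components: the simple roots {alpha_1, alpha_2, alpha_3, alpha_4, alpha_7, alpha_8, alpha_10} form a chain of 7 nodes with single edges (A_7), and {alpha_5, alpha_6, alpha_9} form a chain of 3 nodes with a double edge at one end; the terminal node there is the unique short simple root (B_3). A semisimple Lie algebra decomposes uniquely as the direct sum of simple ideals, one per connected component of its Dynkin diagram, so g ≅ A_7 ⊕ B_3 (dimension 63 + 21 = 84).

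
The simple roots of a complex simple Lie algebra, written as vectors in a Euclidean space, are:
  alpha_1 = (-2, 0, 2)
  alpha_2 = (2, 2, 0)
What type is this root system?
Compute the Cartan integers a_ij = 2(alpha_i, alpha_j)/(alpha_j, alpha_j); the resulting 2x2 Cartan matrix is
[[2, -1], [-1, 2]].
All simple roots have the same length, so the diagram is simply laced. The associated Dynkin diagram is a chain of 2 nodes with single edges (A_2), so the type is A_2 (the algebra sl(3)).

A2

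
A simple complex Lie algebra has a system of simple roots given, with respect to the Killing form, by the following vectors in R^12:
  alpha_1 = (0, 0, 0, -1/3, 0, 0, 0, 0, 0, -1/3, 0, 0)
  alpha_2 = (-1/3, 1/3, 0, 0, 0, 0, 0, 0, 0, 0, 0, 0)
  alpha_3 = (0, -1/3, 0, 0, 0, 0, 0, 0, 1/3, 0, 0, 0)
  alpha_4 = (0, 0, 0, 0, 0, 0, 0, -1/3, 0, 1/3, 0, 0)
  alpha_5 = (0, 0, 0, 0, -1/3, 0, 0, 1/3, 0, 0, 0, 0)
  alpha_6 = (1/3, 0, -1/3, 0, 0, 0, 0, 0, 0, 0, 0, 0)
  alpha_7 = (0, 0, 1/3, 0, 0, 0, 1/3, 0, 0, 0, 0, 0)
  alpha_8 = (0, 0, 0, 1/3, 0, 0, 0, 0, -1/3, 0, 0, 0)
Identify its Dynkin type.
Compute the Cartan integers a_ij = 2(alpha_i, alpha_j)/(alpha_j, alpha_j); the resulting 8x8 Cartan matrix is
[[2, 0, 0, -1, 0, 0, 0, -1], [0, 2, -1, 0, 0, -1, 0, 0], [0, -1, 2, 0, 0, 0, 0, -1], [-1, 0, 0, 2, -1, 0, 0, 0], [0, 0, 0, -1, 2, 0, 0, 0], [0, -1, 0, 0, 0, 2, -1, 0], [0, 0, 0, 0, 0, -1, 2, 0], [-1, 0, -1, 0, 0, 0, 0, 2]].
All simple roots have the same length, so the diagram is simply laced. The associated Dynkin diagram is a chain of 8 nodes with single edges (A_8), so the type is A_8 (the algebra sl(9)).

A8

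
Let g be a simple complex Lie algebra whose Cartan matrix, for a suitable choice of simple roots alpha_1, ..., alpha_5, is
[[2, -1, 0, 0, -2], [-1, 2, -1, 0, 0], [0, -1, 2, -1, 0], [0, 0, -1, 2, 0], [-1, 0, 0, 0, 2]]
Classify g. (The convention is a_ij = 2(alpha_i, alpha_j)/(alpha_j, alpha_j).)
type B_5

The matrix has rank 5 with 2's on the diagonal. Reading the off-diagonal entries as Dynkin edges (a single edge where a_ij = a_ji = -1; a double or triple edge where a_ij * a_ji = 2 or 3), the diagram is a chain of 5 nodes with a double edge at one end; the terminal node there is the unique short simple root (B_5). One simple-root ordering that puts it in standard form is (alpha_4, alpha_3, alpha_2, alpha_1, alpha_5). So the algebra is type B_5, i.e. so(11).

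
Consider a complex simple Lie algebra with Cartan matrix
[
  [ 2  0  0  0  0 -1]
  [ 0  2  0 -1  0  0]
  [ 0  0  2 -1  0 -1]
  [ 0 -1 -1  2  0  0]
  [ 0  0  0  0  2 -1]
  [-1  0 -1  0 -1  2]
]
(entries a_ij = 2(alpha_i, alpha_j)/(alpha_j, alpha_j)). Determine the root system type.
The matrix has rank 6 with 2's on the diagonal. Reading the off-diagonal entries as Dynkin edges (a single edge where a_ij = a_ji = -1; a double or triple edge where a_ij * a_ji = 2 or 3), the diagram is a chain of 4 nodes with a fork of two nodes at one end (D_6). One simple-root ordering that puts it in standard form is (alpha_2, alpha_4, alpha_3, alpha_6, alpha_1, alpha_5). So the algebra is type D_6, i.e. so(12).

D_6 (so(12))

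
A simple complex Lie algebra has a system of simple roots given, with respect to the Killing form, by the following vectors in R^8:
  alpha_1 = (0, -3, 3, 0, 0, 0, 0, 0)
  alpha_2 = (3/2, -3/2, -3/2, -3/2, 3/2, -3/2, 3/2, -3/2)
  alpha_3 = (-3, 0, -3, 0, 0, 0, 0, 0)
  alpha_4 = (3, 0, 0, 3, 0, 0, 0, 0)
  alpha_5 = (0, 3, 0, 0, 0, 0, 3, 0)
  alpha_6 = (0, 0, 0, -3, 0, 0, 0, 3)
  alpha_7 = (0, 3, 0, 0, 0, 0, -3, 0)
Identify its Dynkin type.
Compute the Cartan integers a_ij = 2(alpha_i, alpha_j)/(alpha_j, alpha_j); the resulting 7x7 Cartan matrix is
[[2, 0, -1, 0, -1, 0, -1], [0, 2, 0, 0, 0, 0, -1], [-1, 0, 2, -1, 0, 0, 0], [0, 0, -1, 2, 0, -1, 0], [-1, 0, 0, 0, 2, 0, 0], [0, 0, 0, -1, 0, 2, 0], [-1, -1, 0, 0, 0, 0, 2]].
All simple roots have the same length, so the diagram is simply laced. The associated Dynkin diagram is a chain of 6 nodes with one extra node attached to the third node from one end (E_7), so the type is E_7.

E_7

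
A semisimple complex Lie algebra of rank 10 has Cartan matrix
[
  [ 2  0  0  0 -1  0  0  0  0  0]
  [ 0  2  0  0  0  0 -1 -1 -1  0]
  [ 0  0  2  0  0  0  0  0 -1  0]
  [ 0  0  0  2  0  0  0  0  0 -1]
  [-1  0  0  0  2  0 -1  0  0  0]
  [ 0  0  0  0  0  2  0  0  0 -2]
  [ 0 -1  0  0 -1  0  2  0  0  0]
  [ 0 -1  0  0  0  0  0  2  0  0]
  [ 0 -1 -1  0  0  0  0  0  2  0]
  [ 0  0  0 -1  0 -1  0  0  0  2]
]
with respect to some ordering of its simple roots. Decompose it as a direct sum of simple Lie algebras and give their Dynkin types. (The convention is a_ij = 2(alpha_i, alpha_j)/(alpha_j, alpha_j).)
type C_3 + type E_7

The diagram associated to this matrix has two connected components: the simple roots {alpha_4, alpha_6, alpha_10} form a chain of 3 nodes with a double edge at one end; the terminal node there is the unique long simple root (C_3), and {alpha_1, alpha_2, alpha_3, alpha_5, alpha_7, alpha_8, alpha_9} form a chain of 6 nodes with one extra node attached to the third node from one end (E_7). A semisimple Lie algebra decomposes uniquely as the direct sum of simple ideals, one per connected component of its Dynkin diagram, so g ≅ C_3 ⊕ E_7 (dimension 21 + 133 = 154).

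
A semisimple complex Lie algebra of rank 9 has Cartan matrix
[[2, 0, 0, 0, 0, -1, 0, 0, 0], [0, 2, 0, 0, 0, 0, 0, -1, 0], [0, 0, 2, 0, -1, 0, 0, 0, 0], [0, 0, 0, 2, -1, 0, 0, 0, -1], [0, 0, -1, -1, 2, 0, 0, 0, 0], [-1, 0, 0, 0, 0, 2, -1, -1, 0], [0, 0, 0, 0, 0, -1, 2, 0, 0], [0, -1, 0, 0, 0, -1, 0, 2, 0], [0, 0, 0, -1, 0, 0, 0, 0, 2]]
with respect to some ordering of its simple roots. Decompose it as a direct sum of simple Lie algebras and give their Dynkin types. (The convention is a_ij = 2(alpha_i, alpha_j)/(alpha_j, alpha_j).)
The diagram associated to this matrix has two connected components: the simple roots {alpha_3, alpha_4, alpha_5, alpha_9} form a chain of 4 nodes with single edges (A_4), and {alpha_1, alpha_2, alpha_6, alpha_7, alpha_8} form a chain of 3 nodes with a fork of two nodes at one end (D_5). A semisimple Lie algebra decomposes uniquely as the direct sum of simple ideals, one per connected component of its Dynkin diagram, so g ≅ A_4 ⊕ D_5 (dimension 24 + 45 = 69).

A_4 (sl(5)) ⊕ D_5 (so(10))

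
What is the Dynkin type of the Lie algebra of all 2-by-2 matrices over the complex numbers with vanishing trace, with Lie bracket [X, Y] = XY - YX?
This is sl(2), which has dimension 2^2 - 1 = 3 and rank 2 - 1 = 1 (a Cartan subalgebra is the diagonal traceless matrices). In the classification of classical Lie algebras, the special linear algebra sl(n+1) has type A_n; here n = 1, so the Dynkin diagram is a chain of 1 nodes with single edges (A_1). Hence the type is A_1.

A1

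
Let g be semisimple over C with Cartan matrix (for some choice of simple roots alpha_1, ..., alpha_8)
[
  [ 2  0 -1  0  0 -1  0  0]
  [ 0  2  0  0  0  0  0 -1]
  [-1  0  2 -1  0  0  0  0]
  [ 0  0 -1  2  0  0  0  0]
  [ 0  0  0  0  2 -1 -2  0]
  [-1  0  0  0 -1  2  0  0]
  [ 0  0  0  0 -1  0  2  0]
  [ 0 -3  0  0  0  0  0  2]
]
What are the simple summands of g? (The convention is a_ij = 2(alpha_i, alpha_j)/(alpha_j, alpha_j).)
The diagram associated to this matrix has two connected components: the simple roots {alpha_1, alpha_3, alpha_4, alpha_5, alpha_6, alpha_7} form a chain of 6 nodes with a double edge at one end; the terminal node there is the unique short simple root (B_6), and {alpha_2, alpha_8} form two nodes joined by a triple edge (G_2). A semisimple Lie algebra decomposes uniquely as the direct sum of simple ideals, one per connected component of its Dynkin diagram, so g ≅ B_6 ⊕ G_2 (dimension 78 + 14 = 92).

B6 ⊕ G2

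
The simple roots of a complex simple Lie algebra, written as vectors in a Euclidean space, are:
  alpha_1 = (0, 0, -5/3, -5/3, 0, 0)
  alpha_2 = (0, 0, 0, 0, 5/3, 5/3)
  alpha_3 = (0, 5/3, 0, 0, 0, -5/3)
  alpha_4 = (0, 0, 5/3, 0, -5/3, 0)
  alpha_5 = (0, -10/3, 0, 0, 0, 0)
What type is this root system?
Compute the Cartan integers a_ij = 2(alpha_i, alpha_j)/(alpha_j, alpha_j); the resulting 5x5 Cartan matrix is
[[2, 0, 0, -1, 0], [0, 2, -1, -1, 0], [0, -1, 2, 0, -1], [-1, -1, 0, 2, 0], [0, 0, -2, 0, 2]].
The roots have two lengths (squared-length ratio 2:1); the short ones are alpha_{1,2,3,4}. The associated Dynkin diagram is a chain of 5 nodes with a double edge at one end; the terminal node there is the unique long simple root (C_5), so the type is C_5 (the algebra sp(10)).

C5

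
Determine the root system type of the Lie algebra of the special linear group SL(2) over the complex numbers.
This is sl(2), which has dimension 2^2 - 1 = 3 and rank 2 - 1 = 1 (a Cartan subalgebra is the diagonal traceless matrices). In the classification of classical Lie algebras, the special linear algebra sl(n+1) has type A_n; here n = 1, so the Dynkin diagram is a chain of 1 nodes with single edges (A_1). Hence the type is A_1.

type A_1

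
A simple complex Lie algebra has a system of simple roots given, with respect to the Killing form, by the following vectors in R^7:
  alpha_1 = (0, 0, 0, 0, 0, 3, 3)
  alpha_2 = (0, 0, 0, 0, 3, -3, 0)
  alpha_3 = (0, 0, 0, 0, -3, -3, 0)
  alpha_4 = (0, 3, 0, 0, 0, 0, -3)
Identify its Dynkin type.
Compute the Cartan integers a_ij = 2(alpha_i, alpha_j)/(alpha_j, alpha_j); the resulting 4x4 Cartan matrix is
[[2, -1, -1, -1], [-1, 2, 0, 0], [-1, 0, 2, 0], [-1, 0, 0, 2]].
All simple roots have the same length, so the diagram is simply laced. The associated Dynkin diagram is a chain of 2 nodes with a fork of two nodes at one end (D_4), so the type is D_4 (the algebra so(8)).

D_4 (so(8))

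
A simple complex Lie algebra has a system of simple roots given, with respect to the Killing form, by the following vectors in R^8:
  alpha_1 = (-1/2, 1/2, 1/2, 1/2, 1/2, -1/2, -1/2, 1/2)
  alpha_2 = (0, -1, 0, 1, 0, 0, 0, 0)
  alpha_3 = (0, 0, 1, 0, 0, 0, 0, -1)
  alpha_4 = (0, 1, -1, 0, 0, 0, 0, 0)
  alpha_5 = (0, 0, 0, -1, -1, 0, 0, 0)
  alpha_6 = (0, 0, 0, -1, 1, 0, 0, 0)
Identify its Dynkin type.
E_6

Compute the Cartan integers a_ij = 2(alpha_i, alpha_j)/(alpha_j, alpha_j); the resulting 6x6 Cartan matrix is
[[2, 0, 0, 0, -1, 0], [0, 2, 0, -1, -1, -1], [0, 0, 2, -1, 0, 0], [0, -1, -1, 2, 0, 0], [-1, -1, 0, 0, 2, 0], [0, -1, 0, 0, 0, 2]].
All simple roots have the same length, so the diagram is simply laced. The associated Dynkin diagram is a chain of 5 nodes with one extra node attached to the third node from one end (E_6), so the type is E_6.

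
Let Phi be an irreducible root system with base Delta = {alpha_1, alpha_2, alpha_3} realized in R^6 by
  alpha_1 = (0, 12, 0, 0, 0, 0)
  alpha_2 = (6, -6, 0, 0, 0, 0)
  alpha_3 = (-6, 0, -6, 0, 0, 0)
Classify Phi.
C_3 (sp(6))

Compute the Cartan integers a_ij = 2(alpha_i, alpha_j)/(alpha_j, alpha_j); the resulting 3x3 Cartan matrix is
[[2, -2, 0], [-1, 2, -1], [0, -1, 2]].
The roots have two lengths (squared-length ratio 2:1); the short ones are alpha_{2,3}. The associated Dynkin diagram is a chain of 3 nodes with a double edge at one end; the terminal node there is the unique long simple root (C_3), so the type is C_3 (the algebra sp(6)).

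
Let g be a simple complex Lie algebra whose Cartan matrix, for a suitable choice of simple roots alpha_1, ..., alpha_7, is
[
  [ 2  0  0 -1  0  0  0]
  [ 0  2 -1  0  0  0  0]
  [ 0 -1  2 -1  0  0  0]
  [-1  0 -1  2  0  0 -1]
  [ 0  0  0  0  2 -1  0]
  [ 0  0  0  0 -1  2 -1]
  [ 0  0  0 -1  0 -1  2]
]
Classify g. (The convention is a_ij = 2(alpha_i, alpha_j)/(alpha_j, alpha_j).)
The matrix has rank 7 with 2's on the diagonal. Reading the off-diagonal entries as Dynkin edges (a single edge where a_ij = a_ji = -1; a double or triple edge where a_ij * a_ji = 2 or 3), the diagram is a chain of 6 nodes with one extra node attached to the third node from one end (E_7). One simple-root ordering that puts it in standard form is (alpha_2, alpha_1, alpha_3, alpha_4, alpha_7, alpha_6, alpha_5). So the algebra is type E_7.

type E_7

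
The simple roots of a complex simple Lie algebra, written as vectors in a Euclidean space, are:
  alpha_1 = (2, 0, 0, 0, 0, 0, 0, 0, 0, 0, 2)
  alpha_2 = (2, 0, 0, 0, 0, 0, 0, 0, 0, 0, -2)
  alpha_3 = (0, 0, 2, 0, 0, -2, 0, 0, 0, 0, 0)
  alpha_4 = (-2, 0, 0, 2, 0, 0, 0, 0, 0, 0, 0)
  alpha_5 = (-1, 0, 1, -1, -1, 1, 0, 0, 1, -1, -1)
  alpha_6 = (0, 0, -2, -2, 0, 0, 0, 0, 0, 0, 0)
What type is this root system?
type E_6

Compute the Cartan integers a_ij = 2(alpha_i, alpha_j)/(alpha_j, alpha_j); the resulting 6x6 Cartan matrix is
[[2, 0, 0, -1, -1, 0], [0, 2, 0, -1, 0, 0], [0, 0, 2, 0, 0, -1], [-1, -1, 0, 2, 0, -1], [-1, 0, 0, 0, 2, 0], [0, 0, -1, -1, 0, 2]].
All simple roots have the same length, so the diagram is simply laced. The associated Dynkin diagram is a chain of 5 nodes with one extra node attached to the third node from one end (E_6), so the type is E_6.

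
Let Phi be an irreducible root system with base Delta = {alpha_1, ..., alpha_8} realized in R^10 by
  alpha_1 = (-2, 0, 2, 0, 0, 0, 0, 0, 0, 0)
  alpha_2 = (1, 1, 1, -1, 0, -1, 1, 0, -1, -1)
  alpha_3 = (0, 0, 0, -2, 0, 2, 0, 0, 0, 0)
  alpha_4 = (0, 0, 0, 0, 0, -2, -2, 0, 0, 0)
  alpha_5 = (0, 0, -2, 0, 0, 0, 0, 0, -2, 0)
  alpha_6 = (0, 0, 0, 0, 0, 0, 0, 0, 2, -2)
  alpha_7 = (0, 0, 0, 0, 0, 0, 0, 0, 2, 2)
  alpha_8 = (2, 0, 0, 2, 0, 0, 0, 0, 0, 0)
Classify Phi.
E_8

Compute the Cartan integers a_ij = 2(alpha_i, alpha_j)/(alpha_j, alpha_j); the resulting 8x8 Cartan matrix is
[[2, 0, 0, 0, -1, 0, 0, -1], [0, 2, 0, 0, 0, 0, -1, 0], [0, 0, 2, -1, 0, 0, 0, -1], [0, 0, -1, 2, 0, 0, 0, 0], [-1, 0, 0, 0, 2, -1, -1, 0], [0, 0, 0, 0, -1, 2, 0, 0], [0, -1, 0, 0, -1, 0, 2, 0], [-1, 0, -1, 0, 0, 0, 0, 2]].
All simple roots have the same length, so the diagram is simply laced. The associated Dynkin diagram is a chain of 7 nodes with one extra node attached to the third node from one end (E_8), so the type is E_8.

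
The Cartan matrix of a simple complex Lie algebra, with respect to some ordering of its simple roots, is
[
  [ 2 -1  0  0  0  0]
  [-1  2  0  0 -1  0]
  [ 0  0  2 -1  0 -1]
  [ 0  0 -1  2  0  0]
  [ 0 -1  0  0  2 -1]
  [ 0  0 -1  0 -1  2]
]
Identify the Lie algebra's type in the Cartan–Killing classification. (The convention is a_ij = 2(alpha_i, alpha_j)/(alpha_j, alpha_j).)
A_6 (sl(7))

The matrix has rank 6 with 2's on the diagonal. Reading the off-diagonal entries as Dynkin edges (a single edge where a_ij = a_ji = -1; a double or triple edge where a_ij * a_ji = 2 or 3), the diagram is a chain of 6 nodes with single edges (A_6). One simple-root ordering that puts it in standard form is (alpha_4, alpha_3, alpha_6, alpha_5, alpha_2, alpha_1). So the algebra is type A_6, i.e. sl(7).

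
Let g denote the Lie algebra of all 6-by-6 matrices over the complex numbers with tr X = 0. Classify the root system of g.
This is sl(6), which has dimension 6^2 - 1 = 35 and rank 6 - 1 = 5 (a Cartan subalgebra is the diagonal traceless matrices). In the classification of classical Lie algebras, the special linear algebra sl(n+1) has type A_n; here n = 5, so the Dynkin diagram is a chain of 5 nodes with single edges (A_5). Hence the type is A_5.

A_5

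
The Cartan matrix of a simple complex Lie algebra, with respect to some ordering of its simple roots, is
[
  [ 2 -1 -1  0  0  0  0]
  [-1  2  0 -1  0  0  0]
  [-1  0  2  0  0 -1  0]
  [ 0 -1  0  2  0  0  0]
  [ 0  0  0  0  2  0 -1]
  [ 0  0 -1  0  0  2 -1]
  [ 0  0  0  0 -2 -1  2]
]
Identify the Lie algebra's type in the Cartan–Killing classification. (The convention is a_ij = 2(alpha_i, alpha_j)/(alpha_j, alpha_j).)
The matrix has rank 7 with 2's on the diagonal. Reading the off-diagonal entries as Dynkin edges (a single edge where a_ij = a_ji = -1; a double or triple edge where a_ij * a_ji = 2 or 3), the diagram is a chain of 7 nodes with a double edge at one end; the terminal node there is the unique short simple root (B_7). One simple-root ordering that puts it in standard form is (alpha_4, alpha_2, alpha_1, alpha_3, alpha_6, alpha_7, alpha_5). So the algebra is type B_7, i.e. so(15).

type B_7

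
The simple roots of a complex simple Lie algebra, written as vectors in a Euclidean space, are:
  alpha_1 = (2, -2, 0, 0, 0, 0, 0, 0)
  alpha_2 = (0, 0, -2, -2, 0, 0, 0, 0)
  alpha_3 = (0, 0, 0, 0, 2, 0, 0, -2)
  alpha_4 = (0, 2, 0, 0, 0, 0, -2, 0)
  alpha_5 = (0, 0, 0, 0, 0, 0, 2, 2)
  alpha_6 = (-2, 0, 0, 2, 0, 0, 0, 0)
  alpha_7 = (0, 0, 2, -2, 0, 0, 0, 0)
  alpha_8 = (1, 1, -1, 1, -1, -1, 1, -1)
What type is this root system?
E8

Compute the Cartan integers a_ij = 2(alpha_i, alpha_j)/(alpha_j, alpha_j); the resulting 8x8 Cartan matrix is
[[2, 0, 0, -1, 0, -1, 0, 0], [0, 2, 0, 0, 0, -1, 0, 0], [0, 0, 2, 0, -1, 0, 0, 0], [-1, 0, 0, 2, -1, 0, 0, 0], [0, 0, -1, -1, 2, 0, 0, 0], [-1, -1, 0, 0, 0, 2, -1, 0], [0, 0, 0, 0, 0, -1, 2, -1], [0, 0, 0, 0, 0, 0, -1, 2]].
All simple roots have the same length, so the diagram is simply laced. The associated Dynkin diagram is a chain of 7 nodes with one extra node attached to the third node from one end (E_8), so the type is E_8.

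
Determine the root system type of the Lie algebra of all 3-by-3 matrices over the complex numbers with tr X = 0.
A_2 (sl(3))

This is sl(3), which has dimension 3^2 - 1 = 8 and rank 3 - 1 = 2 (a Cartan subalgebra is the diagonal traceless matrices). In the classification of classical Lie algebras, the special linear algebra sl(n+1) has type A_n; here n = 2, so the Dynkin diagram is a chain of 2 nodes with single edges (A_2). Hence the type is A_2.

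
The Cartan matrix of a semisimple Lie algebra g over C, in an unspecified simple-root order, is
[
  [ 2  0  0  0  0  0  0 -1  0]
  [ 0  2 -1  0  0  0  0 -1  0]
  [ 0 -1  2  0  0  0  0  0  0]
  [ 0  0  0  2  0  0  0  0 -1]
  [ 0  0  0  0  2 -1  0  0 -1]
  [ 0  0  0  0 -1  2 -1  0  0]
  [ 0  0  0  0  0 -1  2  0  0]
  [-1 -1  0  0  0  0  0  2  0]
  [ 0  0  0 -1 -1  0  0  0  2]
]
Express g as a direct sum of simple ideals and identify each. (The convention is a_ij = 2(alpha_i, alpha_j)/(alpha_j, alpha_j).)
type A_4 + type A_5

The diagram associated to this matrix has two connected components: the simple roots {alpha_1, alpha_2, alpha_3, alpha_8} form a chain of 4 nodes with single edges (A_4), and {alpha_4, alpha_5, alpha_6, alpha_7, alpha_9} form a chain of 5 nodes with single edges (A_5). A semisimple Lie algebra decomposes uniquely as the direct sum of simple ideals, one per connected component of its Dynkin diagram, so g ≅ A_4 ⊕ A_5 (dimension 24 + 35 = 59).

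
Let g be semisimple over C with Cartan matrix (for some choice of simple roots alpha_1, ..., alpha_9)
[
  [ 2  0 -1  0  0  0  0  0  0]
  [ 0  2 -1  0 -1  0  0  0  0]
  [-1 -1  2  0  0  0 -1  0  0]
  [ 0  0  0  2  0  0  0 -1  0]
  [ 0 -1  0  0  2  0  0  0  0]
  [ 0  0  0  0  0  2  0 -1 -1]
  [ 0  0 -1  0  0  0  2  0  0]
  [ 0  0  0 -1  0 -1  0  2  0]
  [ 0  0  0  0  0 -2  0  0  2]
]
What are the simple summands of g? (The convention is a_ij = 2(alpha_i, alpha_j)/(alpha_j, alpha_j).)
The diagram associated to this matrix has two connected components: the simple roots {alpha_4, alpha_6, alpha_8, alpha_9} form a chain of 4 nodes with a double edge at one end; the terminal node there is the unique long simple root (C_4), and {alpha_1, alpha_2, alpha_3, alpha_5, alpha_7} form a chain of 3 nodes with a fork of two nodes at one end (D_5). A semisimple Lie algebra decomposes uniquely as the direct sum of simple ideals, one per connected component of its Dynkin diagram, so g ≅ C_4 ⊕ D_5 (dimension 36 + 45 = 81).

C4 + D5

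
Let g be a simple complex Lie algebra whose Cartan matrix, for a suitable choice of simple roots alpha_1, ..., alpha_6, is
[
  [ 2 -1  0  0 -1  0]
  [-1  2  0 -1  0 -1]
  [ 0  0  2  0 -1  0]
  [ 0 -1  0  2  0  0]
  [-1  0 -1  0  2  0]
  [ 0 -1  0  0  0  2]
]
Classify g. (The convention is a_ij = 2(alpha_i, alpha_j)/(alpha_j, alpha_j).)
type D_6

The matrix has rank 6 with 2's on the diagonal. Reading the off-diagonal entries as Dynkin edges (a single edge where a_ij = a_ji = -1; a double or triple edge where a_ij * a_ji = 2 or 3), the diagram is a chain of 4 nodes with a fork of two nodes at one end (D_6). One simple-root ordering that puts it in standard form is (alpha_3, alpha_5, alpha_1, alpha_2, alpha_6, alpha_4). So the algebra is type D_6, i.e. so(12).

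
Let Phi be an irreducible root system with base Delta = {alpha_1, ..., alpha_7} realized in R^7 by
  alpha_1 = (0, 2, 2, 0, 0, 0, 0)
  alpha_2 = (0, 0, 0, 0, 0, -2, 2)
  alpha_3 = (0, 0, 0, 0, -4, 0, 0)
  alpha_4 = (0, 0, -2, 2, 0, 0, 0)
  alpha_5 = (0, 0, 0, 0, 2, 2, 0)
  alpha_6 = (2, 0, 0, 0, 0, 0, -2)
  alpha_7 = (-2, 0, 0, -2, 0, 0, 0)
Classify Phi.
Compute the Cartan integers a_ij = 2(alpha_i, alpha_j)/(alpha_j, alpha_j); the resulting 7x7 Cartan matrix is
[[2, 0, 0, -1, 0, 0, 0], [0, 2, 0, 0, -1, -1, 0], [0, 0, 2, 0, -2, 0, 0], [-1, 0, 0, 2, 0, 0, -1], [0, -1, -1, 0, 2, 0, 0], [0, -1, 0, 0, 0, 2, -1], [0, 0, 0, -1, 0, -1, 2]].
The roots have two lengths (squared-length ratio 2:1); the short ones are alpha_{1,2,4,5,6,7}. The associated Dynkin diagram is a chain of 7 nodes with a double edge at one end; the terminal node there is the unique long simple root (C_7), so the type is C_7 (the algebra sp(14)).

C_7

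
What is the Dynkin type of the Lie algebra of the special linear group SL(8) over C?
A7

This is sl(8), which has dimension 8^2 - 1 = 63 and rank 8 - 1 = 7 (a Cartan subalgebra is the diagonal traceless matrices). In the classification of classical Lie algebras, the special linear algebra sl(n+1) has type A_n; here n = 7, so the Dynkin diagram is a chain of 7 nodes with single edges (A_7). Hence the type is A_7.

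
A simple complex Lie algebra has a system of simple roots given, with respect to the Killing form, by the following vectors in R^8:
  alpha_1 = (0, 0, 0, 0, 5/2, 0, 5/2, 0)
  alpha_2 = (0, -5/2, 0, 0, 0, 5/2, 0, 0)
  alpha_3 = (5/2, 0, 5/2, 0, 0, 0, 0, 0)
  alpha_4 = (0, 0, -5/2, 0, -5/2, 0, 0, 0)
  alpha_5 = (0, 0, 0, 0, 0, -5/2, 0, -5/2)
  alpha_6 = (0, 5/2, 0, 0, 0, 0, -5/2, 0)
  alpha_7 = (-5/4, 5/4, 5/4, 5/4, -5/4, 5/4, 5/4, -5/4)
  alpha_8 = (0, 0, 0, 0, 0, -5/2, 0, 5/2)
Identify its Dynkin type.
Compute the Cartan integers a_ij = 2(alpha_i, alpha_j)/(alpha_j, alpha_j); the resulting 8x8 Cartan matrix is
[[2, 0, 0, -1, 0, -1, 0, 0], [0, 2, 0, 0, -1, -1, 0, -1], [0, 0, 2, -1, 0, 0, 0, 0], [-1, 0, -1, 2, 0, 0, 0, 0], [0, -1, 0, 0, 2, 0, 0, 0], [-1, -1, 0, 0, 0, 2, 0, 0], [0, 0, 0, 0, 0, 0, 2, -1], [0, -1, 0, 0, 0, 0, -1, 2]].
All simple roots have the same length, so the diagram is simply laced. The associated Dynkin diagram is a chain of 7 nodes with one extra node attached to the third node from one end (E_8), so the type is E_8.

E_8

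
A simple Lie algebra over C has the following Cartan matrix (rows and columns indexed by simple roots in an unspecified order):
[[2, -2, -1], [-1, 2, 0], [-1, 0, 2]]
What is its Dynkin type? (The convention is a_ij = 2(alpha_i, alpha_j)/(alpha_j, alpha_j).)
The matrix has rank 3 with 2's on the diagonal. Reading the off-diagonal entries as Dynkin edges (a single edge where a_ij = a_ji = -1; a double or triple edge where a_ij * a_ji = 2 or 3), the diagram is a chain of 3 nodes with a double edge at one end; the terminal node there is the unique short simple root (B_3). One simple-root ordering that puts it in standard form is (alpha_3, alpha_1, alpha_2). So the algebra is type B_3, i.e. so(7).

B_3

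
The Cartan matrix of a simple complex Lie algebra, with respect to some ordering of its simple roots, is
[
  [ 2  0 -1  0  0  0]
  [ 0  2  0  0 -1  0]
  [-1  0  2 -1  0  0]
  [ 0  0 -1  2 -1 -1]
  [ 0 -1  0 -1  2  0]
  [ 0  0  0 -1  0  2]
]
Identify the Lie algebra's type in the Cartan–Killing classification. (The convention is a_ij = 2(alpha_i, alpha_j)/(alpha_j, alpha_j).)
The matrix has rank 6 with 2's on the diagonal. Reading the off-diagonal entries as Dynkin edges (a single edge where a_ij = a_ji = -1; a double or triple edge where a_ij * a_ji = 2 or 3), the diagram is a chain of 5 nodes with one extra node attached to the third node from one end (E_6). One simple-root ordering that puts it in standard form is (alpha_2, alpha_6, alpha_5, alpha_4, alpha_3, alpha_1). So the algebra is type E_6.

type E_6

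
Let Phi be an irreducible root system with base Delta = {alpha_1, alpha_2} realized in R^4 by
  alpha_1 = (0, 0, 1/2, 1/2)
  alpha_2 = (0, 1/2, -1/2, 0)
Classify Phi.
Compute the Cartan integers a_ij = 2(alpha_i, alpha_j)/(alpha_j, alpha_j); the resulting 2x2 Cartan matrix is
[[2, -1], [-1, 2]].
All simple roots have the same length, so the diagram is simply laced. The associated Dynkin diagram is a chain of 2 nodes with single edges (A_2), so the type is A_2 (the algebra sl(3)).

A_2 (sl(3))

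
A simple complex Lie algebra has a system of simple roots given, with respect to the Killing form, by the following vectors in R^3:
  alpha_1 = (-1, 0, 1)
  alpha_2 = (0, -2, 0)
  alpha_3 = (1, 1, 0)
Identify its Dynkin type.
Compute the Cartan integers a_ij = 2(alpha_i, alpha_j)/(alpha_j, alpha_j); the resulting 3x3 Cartan matrix is
[[2, 0, -1], [0, 2, -2], [-1, -1, 2]].
The roots have two lengths (squared-length ratio 2:1); the short ones are alpha_{1,3}. The associated Dynkin diagram is a chain of 3 nodes with a double edge at one end; the terminal node there is the unique long simple root (C_3), so the type is C_3 (the algebra sp(6)).

C_3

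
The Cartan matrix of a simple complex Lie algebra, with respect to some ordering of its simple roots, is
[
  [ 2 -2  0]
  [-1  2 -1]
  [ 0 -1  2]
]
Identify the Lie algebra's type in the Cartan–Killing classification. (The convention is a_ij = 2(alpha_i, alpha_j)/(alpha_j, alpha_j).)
The matrix has rank 3 with 2's on the diagonal. Reading the off-diagonal entries as Dynkin edges (a single edge where a_ij = a_ji = -1; a double or triple edge where a_ij * a_ji = 2 or 3), the diagram is a chain of 3 nodes with a double edge at one end; the terminal node there is the unique long simple root (C_3). One simple-root ordering that puts it in standard form is (alpha_3, alpha_2, alpha_1). So the algebra is type C_3, i.e. sp(6).

C3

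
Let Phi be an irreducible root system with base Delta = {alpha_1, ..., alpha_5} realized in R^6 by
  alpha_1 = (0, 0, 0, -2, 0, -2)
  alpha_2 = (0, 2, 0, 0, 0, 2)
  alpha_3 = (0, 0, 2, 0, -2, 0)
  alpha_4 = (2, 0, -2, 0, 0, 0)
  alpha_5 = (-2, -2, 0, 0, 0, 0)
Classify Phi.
Compute the Cartan integers a_ij = 2(alpha_i, alpha_j)/(alpha_j, alpha_j); the resulting 5x5 Cartan matrix is
[[2, -1, 0, 0, 0], [-1, 2, 0, 0, -1], [0, 0, 2, -1, 0], [0, 0, -1, 2, -1], [0, -1, 0, -1, 2]].
All simple roots have the same length, so the diagram is simply laced. The associated Dynkin diagram is a chain of 5 nodes with single edges (A_5), so the type is A_5 (the algebra sl(6)).

type A_5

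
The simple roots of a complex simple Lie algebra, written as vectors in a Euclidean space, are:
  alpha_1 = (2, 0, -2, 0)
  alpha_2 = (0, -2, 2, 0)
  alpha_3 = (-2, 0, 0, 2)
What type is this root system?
A3

Compute the Cartan integers a_ij = 2(alpha_i, alpha_j)/(alpha_j, alpha_j); the resulting 3x3 Cartan matrix is
[[2, -1, -1], [-1, 2, 0], [-1, 0, 2]].
All simple roots have the same length, so the diagram is simply laced. The associated Dynkin diagram is a chain of 3 nodes with single edges (A_3), so the type is A_3 (the algebra sl(4)).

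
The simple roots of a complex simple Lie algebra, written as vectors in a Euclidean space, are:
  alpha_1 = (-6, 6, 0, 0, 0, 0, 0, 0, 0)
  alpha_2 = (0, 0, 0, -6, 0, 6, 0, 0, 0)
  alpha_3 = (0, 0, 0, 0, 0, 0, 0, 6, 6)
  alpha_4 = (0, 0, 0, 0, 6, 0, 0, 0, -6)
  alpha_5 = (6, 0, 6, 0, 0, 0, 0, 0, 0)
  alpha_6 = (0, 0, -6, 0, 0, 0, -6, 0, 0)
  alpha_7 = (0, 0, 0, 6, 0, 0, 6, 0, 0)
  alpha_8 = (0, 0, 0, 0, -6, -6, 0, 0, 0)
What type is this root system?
A_8

Compute the Cartan integers a_ij = 2(alpha_i, alpha_j)/(alpha_j, alpha_j); the resulting 8x8 Cartan matrix is
[[2, 0, 0, 0, -1, 0, 0, 0], [0, 2, 0, 0, 0, 0, -1, -1], [0, 0, 2, -1, 0, 0, 0, 0], [0, 0, -1, 2, 0, 0, 0, -1], [-1, 0, 0, 0, 2, -1, 0, 0], [0, 0, 0, 0, -1, 2, -1, 0], [0, -1, 0, 0, 0, -1, 2, 0], [0, -1, 0, -1, 0, 0, 0, 2]].
All simple roots have the same length, so the diagram is simply laced. The associated Dynkin diagram is a chain of 8 nodes with single edges (A_8), so the type is A_8 (the algebra sl(9)).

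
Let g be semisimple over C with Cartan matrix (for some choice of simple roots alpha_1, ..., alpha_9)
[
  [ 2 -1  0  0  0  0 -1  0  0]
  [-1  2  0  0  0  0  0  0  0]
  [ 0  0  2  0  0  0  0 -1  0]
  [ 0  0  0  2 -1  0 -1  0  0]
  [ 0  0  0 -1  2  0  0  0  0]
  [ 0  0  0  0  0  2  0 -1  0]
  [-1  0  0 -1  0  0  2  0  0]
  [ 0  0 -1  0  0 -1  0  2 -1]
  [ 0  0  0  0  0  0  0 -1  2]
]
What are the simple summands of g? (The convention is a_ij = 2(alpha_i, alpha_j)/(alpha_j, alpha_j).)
The diagram associated to this matrix has two connected components: the simple roots {alpha_1, alpha_2, alpha_4, alpha_5, alpha_7} form a chain of 5 nodes with single edges (A_5), and {alpha_3, alpha_6, alpha_8, alpha_9} form a chain of 2 nodes with a fork of two nodes at one end (D_4). A semisimple Lie algebra decomposes uniquely as the direct sum of simple ideals, one per connected component of its Dynkin diagram, so g ≅ A_5 ⊕ D_4 (dimension 35 + 28 = 63).

A5 + D4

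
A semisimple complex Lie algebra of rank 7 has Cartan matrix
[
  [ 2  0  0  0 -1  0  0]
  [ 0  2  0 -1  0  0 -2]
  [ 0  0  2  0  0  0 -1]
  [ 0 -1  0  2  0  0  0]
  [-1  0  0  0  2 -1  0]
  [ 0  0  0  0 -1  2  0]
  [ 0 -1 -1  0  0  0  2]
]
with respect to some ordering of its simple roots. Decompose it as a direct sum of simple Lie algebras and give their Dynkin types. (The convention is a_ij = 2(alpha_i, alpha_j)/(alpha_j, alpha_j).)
A_3 (sl(4)) ⊕ F_4

The diagram associated to this matrix has two connected components: the simple roots {alpha_1, alpha_5, alpha_6} form a chain of 3 nodes with single edges (A_3), and {alpha_2, alpha_3, alpha_4, alpha_7} form a chain of 4 nodes with a double edge between the middle two (F_4). A semisimple Lie algebra decomposes uniquely as the direct sum of simple ideals, one per connected component of its Dynkin diagram, so g ≅ A_3 ⊕ F_4 (dimension 15 + 52 = 67).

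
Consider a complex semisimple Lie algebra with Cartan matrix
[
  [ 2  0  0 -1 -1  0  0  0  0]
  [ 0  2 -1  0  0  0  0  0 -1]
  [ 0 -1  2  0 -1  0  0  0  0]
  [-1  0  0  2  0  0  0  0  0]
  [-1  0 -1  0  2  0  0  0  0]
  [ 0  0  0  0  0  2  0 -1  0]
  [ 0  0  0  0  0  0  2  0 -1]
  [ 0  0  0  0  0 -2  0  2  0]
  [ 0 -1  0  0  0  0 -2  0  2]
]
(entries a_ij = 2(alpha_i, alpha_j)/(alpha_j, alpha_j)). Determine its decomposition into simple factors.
The diagram associated to this matrix has two connected components: the simple roots {alpha_6, alpha_8} form a chain of 2 nodes with a double edge at one end; the terminal node there is the unique short simple root (B_2), and {alpha_1, alpha_2, alpha_3, alpha_4, alpha_5, alpha_7, alpha_9} form a chain of 7 nodes with a double edge at one end; the terminal node there is the unique short simple root (B_7). A semisimple Lie algebra decomposes uniquely as the direct sum of simple ideals, one per connected component of its Dynkin diagram, so g ≅ B_2 ⊕ B_7 (dimension 10 + 105 = 115).

B_2 (so(5)) + B_7 (so(15))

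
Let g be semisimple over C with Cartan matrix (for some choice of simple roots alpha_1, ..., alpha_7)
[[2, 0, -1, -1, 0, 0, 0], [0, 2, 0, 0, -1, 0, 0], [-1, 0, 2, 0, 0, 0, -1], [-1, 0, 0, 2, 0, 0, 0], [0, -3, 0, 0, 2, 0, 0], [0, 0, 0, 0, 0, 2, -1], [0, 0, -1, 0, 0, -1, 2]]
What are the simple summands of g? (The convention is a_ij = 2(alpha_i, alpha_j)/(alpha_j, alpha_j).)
The diagram associated to this matrix has two connected components: the simple roots {alpha_1, alpha_3, alpha_4, alpha_6, alpha_7} form a chain of 5 nodes with single edges (A_5), and {alpha_2, alpha_5} form two nodes joined by a triple edge (G_2). A semisimple Lie algebra decomposes uniquely as the direct sum of simple ideals, one per connected component of its Dynkin diagram, so g ≅ A_5 ⊕ G_2 (dimension 35 + 14 = 49).

A_5 (sl(6)) ⊕ G_2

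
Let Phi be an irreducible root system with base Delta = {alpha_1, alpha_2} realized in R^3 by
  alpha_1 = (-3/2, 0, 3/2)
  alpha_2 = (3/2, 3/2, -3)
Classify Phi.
Compute the Cartan integers a_ij = 2(alpha_i, alpha_j)/(alpha_j, alpha_j); the resulting 2x2 Cartan matrix is
[[2, -1], [-3, 2]].
The roots have two lengths (squared-length ratio 3:1); the short ones are alpha_{1}. The associated Dynkin diagram is two nodes joined by a triple edge (G_2), so the type is G_2.

type G_2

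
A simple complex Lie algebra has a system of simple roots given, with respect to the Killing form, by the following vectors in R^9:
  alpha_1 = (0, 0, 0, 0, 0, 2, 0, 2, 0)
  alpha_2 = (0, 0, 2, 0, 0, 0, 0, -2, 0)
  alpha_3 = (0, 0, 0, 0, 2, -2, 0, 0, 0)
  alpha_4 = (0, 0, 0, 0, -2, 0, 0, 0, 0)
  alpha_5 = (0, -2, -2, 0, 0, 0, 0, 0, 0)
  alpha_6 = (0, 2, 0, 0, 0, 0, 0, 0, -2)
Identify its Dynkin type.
Compute the Cartan integers a_ij = 2(alpha_i, alpha_j)/(alpha_j, alpha_j); the resulting 6x6 Cartan matrix is
[[2, -1, -1, 0, 0, 0], [-1, 2, 0, 0, -1, 0], [-1, 0, 2, -2, 0, 0], [0, 0, -1, 2, 0, 0], [0, -1, 0, 0, 2, -1], [0, 0, 0, 0, -1, 2]].
The roots have two lengths (squared-length ratio 2:1); the short ones are alpha_{4}. The associated Dynkin diagram is a chain of 6 nodes with a double edge at one end; the terminal node there is the unique short simple root (B_6), so the type is B_6 (the algebra so(13)).

type B_6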